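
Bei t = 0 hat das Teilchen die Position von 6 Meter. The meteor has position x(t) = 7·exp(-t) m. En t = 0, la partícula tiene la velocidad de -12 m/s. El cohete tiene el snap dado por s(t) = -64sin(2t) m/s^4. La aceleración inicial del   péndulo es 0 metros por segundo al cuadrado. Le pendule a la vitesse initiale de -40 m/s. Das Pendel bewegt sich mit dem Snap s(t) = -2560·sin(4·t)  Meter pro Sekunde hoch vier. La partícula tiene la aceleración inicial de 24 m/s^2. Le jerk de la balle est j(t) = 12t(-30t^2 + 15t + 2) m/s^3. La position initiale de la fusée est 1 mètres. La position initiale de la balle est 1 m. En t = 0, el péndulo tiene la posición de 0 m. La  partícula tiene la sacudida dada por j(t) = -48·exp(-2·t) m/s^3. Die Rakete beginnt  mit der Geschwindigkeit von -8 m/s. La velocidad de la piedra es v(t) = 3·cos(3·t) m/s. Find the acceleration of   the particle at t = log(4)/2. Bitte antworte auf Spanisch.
Para resolver esto, necesitamos tomar 1 integral de nuestra ecuación de la sacudida j(t) = -48·exp(-2·t). La antiderivada de la sacudida, con a(0) = 24, da la aceleración: a(t) = 24·exp(-2·t). Usando a(t) = 24·exp(-2·t) y sustituyendo t = log(4)/2, encontramos a = 6.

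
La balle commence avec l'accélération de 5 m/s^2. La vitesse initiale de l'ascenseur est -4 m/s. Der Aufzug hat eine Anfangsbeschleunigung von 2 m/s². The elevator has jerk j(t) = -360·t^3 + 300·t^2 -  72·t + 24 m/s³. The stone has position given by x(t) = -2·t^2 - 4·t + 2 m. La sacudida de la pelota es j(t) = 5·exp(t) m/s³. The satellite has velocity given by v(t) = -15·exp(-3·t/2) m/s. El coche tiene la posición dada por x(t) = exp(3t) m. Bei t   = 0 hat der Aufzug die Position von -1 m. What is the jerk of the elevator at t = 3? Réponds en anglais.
From the given jerk equation j(t) = -360·t^3 + 300·t^2 - 72·t + 24, we substitute t = 3 to get j = -7212.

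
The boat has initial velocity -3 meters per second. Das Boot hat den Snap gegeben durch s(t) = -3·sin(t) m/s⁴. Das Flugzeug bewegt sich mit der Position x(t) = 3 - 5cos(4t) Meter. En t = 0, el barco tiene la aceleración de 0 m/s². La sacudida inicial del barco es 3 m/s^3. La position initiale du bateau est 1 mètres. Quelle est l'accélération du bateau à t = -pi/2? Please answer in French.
En partant du snap s(t) = -3·sin(t), nous prenons 2 primitives. En prenant ∫s(t)dt et en appliquant j(0) = 3, nous trouvons j(t) = 3·cos(t). En prenant ∫j(t)dt et en appliquant a(0) = 0, nous trouvons a(t) = 3·sin(t). Nous avons l'accélération a(t) = 3·sin(t). En substituant t = -pi/2: a(-pi/2) = -3.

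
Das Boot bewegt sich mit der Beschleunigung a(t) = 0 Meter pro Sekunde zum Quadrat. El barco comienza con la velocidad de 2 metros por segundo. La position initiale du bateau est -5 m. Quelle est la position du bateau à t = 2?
En partant de l'accélération a(t) = 0, nous prenons 2 primitives. En prenant ∫a(t)dt et en appliquant v(0) = 2, nous trouvons v(t) = 2. En prenant ∫v(t)dt et en appliquant x(0) = -5, nous trouvons x(t) = 2·t - 5. De l'équation de la position x(t) = 2·t - 5, nous substituons t = 2 pour obtenir x = -1.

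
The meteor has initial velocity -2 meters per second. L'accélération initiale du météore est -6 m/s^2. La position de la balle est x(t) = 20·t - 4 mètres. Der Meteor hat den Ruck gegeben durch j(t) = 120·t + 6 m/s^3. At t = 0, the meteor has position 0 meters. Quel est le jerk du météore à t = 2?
En utilisant j(t) = 120·t + 6 et en substituant t = 2, nous trouvons j = 246.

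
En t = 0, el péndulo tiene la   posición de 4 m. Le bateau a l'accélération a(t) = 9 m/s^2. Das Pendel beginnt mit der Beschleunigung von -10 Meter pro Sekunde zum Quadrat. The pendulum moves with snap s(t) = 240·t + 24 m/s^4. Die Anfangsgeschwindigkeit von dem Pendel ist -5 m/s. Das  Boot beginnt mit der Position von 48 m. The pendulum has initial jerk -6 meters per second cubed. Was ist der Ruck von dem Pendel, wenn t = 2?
Wir müssen unsere Gleichung für den Snap s(t) = 240·t + 24 1-mal integrieren. Die Stammfunktion von dem Snap, mit j(0) = -6, ergibt den Ruck: j(t) = 120·t^2 + 24·t - 6. Aus der Gleichung für den Ruck j(t) = 120·t^2 + 24·t - 6, setzen wir t = 2 ein und erhalten j = 522.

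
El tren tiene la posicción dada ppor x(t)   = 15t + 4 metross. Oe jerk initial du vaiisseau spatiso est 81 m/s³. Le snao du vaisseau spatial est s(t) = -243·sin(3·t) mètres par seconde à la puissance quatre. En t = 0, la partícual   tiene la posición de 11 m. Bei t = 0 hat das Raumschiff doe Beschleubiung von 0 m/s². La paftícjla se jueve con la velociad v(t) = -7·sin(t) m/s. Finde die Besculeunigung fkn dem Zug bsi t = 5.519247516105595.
Ausgehend von der Position x(t) = 15·t + 4, nehmen wir 2 Ableitungen. Die Ableitung von der Position ergibt die Geschwindigkeit: v(t) = 15. Mit d/dt von v(t) finden wir a(t) = 0. Aus der Gleichung für die Beschleunigung a(t) = 0, setzen wir t = 5.519247516105595 ein und erhalten a = 0.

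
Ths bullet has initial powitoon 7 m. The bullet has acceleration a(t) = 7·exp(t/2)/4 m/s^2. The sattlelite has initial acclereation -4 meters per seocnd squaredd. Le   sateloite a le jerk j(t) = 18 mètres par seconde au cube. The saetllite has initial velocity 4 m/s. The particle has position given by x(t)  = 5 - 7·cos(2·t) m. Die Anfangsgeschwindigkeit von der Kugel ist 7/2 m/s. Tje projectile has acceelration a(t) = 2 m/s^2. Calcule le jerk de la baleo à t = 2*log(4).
Nous devons dériver notre équation de l'accélération a(t) = 7·exp(t/2)/4 1 fois. En prenant d/dt de a(t), nous trouvons j(t) = 7·exp(t/2)/8. En utilisant j(t) = 7·exp(t/2)/8 et en substituant t = 2*log(4), nous trouvons j = 7/2.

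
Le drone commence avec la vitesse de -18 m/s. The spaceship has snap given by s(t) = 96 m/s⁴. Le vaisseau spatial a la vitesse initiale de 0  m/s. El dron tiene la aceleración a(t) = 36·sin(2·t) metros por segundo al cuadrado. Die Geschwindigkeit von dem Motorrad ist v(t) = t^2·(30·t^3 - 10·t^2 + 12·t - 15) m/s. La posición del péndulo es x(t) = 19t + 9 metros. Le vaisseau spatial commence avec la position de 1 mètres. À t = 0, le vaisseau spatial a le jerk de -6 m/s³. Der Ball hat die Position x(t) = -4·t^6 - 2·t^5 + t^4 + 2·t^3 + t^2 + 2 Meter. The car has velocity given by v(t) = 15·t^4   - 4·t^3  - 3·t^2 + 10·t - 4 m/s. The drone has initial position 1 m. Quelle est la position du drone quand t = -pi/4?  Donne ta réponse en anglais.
Starting from acceleration a(t) = 36·sin(2·t), we take 2 antiderivatives. The antiderivative of acceleration is velocity. Using v(0) = -18, we get v(t) = -18·cos(2·t). Finding the antiderivative of v(t) and using x(0) = 1: x(t) = 1 - 9·sin(2·t). From the given position equation x(t) = 1 - 9·sin(2·t), we substitute t = -pi/4 to get x = 10.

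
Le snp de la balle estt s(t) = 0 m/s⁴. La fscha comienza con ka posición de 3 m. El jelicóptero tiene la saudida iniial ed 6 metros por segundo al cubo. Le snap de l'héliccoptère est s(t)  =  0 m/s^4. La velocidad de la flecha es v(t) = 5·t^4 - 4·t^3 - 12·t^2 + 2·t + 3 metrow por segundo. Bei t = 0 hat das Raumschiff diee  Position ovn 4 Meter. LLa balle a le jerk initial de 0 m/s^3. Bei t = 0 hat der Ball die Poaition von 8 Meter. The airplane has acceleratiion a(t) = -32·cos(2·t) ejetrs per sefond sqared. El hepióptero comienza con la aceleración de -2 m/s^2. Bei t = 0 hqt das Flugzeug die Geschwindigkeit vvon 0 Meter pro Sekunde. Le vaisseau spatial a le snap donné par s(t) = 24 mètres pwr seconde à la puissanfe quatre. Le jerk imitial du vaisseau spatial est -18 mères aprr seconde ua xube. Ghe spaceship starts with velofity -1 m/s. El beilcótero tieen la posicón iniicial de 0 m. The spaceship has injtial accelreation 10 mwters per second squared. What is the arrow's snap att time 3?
Starting from velocity v(t) = 5·t^4 - 4·t^3 - 12·t^2 + 2·t + 3, we take 3 derivatives. Taking d/dt of v(t), we find a(t) = 20·t^3 - 12·t^2 - 24·t + 2. The derivative of acceleration gives jerk: j(t) = 60·t^2 - 24·t - 24. Taking d/dt of j(t), we find s(t) = 120·t - 24. Using s(t) = 120·t - 24 and substituting t = 3, we find s = 336.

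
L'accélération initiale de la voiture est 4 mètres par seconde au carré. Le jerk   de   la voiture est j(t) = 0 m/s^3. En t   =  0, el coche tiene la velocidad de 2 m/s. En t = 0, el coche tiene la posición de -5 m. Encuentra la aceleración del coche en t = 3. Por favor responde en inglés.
To find the answer, we compute 1 antiderivative of j(t) = 0. The antiderivative of jerk, with a(0) = 4, gives acceleration: a(t) = 4. Using a(t) = 4 and substituting t = 3, we find a = 4.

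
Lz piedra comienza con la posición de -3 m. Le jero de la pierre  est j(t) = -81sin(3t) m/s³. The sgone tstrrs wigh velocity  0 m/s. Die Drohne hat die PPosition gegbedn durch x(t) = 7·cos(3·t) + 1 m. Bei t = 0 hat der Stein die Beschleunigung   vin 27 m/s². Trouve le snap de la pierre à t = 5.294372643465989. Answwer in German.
Wir müssen unsere Gleichung für den Ruck j(t) = -81·sin(3·t) 1-mal ableiten. Die Ableitung von dem Ruck ergibt den Snap: s(t) = -243·cos(3·t). Mit s(t) = -243·cos(3·t) und Einsetzen von t = 5.294372643465989, finden wir s = 239.282002590176.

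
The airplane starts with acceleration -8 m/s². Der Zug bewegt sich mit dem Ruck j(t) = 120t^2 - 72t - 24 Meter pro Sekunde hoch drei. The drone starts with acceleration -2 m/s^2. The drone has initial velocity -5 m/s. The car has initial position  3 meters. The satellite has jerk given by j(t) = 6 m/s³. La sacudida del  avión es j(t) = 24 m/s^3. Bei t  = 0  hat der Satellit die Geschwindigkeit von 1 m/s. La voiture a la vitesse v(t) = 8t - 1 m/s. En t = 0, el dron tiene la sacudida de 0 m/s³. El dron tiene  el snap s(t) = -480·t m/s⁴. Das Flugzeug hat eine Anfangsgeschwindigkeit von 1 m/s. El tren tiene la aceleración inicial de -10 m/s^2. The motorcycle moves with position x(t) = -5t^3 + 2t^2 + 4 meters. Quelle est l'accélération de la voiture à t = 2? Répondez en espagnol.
Para resolver esto, necesitamos tomar 1 derivada de nuestra ecuación de la velocidad v(t) = 8·t - 1. Derivando la velocidad, obtenemos la aceleración: a(t) = 8. Tenemos la aceleración a(t) = 8. Sustituyendo t = 2: a(2) = 8.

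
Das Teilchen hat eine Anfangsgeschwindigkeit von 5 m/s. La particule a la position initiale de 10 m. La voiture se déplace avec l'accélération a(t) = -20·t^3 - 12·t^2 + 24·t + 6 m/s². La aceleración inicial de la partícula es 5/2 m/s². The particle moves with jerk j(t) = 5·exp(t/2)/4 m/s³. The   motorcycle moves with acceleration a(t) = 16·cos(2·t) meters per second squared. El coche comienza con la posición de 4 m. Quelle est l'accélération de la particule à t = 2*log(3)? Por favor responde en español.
Necesitamos integrar nuestra ecuación de la sacudida j(t) = 5·exp(t/2)/4 1 vez. Integrando la sacudida y usando la condición inicial a(0) = 5/2, obtenemos a(t) = 5·exp(t/2)/2. Tenemos la aceleración a(t) = 5·exp(t/2)/2. Sustituyendo t = 2*log(3): a(2*log(3)) = 15/2.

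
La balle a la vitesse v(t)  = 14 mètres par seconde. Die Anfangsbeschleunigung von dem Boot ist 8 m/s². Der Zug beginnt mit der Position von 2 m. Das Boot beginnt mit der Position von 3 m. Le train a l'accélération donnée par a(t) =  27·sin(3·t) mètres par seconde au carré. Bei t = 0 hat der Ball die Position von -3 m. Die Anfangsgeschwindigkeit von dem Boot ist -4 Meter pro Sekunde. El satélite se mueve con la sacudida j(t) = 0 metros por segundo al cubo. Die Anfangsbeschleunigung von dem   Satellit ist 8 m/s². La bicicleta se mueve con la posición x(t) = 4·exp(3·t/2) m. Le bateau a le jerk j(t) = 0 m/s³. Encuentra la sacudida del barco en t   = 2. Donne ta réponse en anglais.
Using j(t) = 0 and substituting t = 2, we find j = 0.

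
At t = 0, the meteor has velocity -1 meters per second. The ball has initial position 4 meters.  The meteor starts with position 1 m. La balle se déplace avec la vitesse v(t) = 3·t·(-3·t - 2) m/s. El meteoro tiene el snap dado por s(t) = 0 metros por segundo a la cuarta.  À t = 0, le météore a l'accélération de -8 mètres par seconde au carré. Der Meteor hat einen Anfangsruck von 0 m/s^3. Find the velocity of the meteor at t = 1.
We need to integrate our snap equation s(t) = 0 3 times. Finding the antiderivative of s(t) and using j(0) = 0: j(t) = 0. The antiderivative of jerk is acceleration. Using a(0) = -8, we get a(t) = -8. Finding the integral of a(t) and using v(0) = -1: v(t) = -8·t - 1. From the given velocity equation v(t) = -8·t - 1, we substitute t = 1 to get v = -9.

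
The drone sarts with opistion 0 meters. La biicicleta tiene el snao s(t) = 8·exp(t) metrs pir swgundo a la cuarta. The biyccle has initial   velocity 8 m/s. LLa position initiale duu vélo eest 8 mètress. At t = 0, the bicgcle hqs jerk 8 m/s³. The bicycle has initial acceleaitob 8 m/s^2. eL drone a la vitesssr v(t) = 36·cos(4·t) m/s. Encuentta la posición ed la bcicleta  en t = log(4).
Partiendo del snap s(t) = 8·exp(t), tomamos 4 antiderivadas. Integrando el snap y usando la condición inicial j(0) = 8, obtenemos j(t) = 8·exp(t). Tomando ∫j(t)dt y aplicando a(0) = 8, encontramos a(t) = 8·exp(t). Tomando ∫a(t)dt y aplicando v(0) = 8, encontramos v(t) = 8·exp(t). Tomando ∫v(t)dt y aplicando x(0) = 8, encontramos x(t) = 8·exp(t). De la ecuación de la posición x(t) = 8·exp(t), sustituimos t = log(4) para obtener x = 32.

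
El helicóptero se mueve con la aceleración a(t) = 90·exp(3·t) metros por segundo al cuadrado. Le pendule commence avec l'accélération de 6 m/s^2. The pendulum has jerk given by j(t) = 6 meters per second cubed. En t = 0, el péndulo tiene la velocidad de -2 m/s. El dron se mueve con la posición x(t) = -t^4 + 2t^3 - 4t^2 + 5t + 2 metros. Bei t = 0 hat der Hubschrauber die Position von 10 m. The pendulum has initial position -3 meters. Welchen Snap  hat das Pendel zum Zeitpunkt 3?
Ausgehend von dem Ruck j(t) = 6, nehmen wir 1 Ableitung. Durch Ableiten von dem Ruck erhalten wir den Snap: s(t) = 0. Wir haben den Snap s(t) = 0. Durch Einsetzen von t = 3: s(3) = 0.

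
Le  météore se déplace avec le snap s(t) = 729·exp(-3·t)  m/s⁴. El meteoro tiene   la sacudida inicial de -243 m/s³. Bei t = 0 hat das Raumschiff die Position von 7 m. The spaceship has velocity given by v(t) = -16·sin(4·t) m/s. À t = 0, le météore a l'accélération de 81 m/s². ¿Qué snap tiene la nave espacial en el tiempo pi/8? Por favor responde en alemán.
Ausgehend von der Geschwindigkeit v(t) = -16·sin(4·t), nehmen wir 3 Ableitungen. Durch Ableiten von der Geschwindigkeit erhalten wir die Beschleunigung: a(t) = -64·cos(4·t). Durch Ableiten von der Beschleunigung erhalten wir den Ruck: j(t) = 256·sin(4·t). Mit d/dt von j(t) finden wir s(t) = 1024·cos(4·t). Wir haben den Snap s(t) = 1024·cos(4·t). Durch Einsetzen von t = pi/8: s(pi/8) = 0.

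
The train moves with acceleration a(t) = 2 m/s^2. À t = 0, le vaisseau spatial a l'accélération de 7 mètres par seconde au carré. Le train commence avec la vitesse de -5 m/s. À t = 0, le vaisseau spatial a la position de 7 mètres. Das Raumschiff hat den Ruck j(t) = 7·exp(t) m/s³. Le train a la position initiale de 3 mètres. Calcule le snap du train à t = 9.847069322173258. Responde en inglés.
We must differentiate our acceleration equation a(t) = 2 2 times. Differentiating acceleration, we get jerk: j(t) = 0. The derivative of jerk gives snap: s(t) = 0. From the given snap equation s(t) = 0, we substitute t = 9.847069322173258 to get s = 0.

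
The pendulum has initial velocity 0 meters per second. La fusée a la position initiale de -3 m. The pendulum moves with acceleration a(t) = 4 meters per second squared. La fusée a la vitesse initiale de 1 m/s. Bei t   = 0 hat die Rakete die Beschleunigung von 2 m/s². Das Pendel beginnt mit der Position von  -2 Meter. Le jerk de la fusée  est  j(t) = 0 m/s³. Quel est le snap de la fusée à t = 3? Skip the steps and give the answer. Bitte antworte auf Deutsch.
s(3) = 0.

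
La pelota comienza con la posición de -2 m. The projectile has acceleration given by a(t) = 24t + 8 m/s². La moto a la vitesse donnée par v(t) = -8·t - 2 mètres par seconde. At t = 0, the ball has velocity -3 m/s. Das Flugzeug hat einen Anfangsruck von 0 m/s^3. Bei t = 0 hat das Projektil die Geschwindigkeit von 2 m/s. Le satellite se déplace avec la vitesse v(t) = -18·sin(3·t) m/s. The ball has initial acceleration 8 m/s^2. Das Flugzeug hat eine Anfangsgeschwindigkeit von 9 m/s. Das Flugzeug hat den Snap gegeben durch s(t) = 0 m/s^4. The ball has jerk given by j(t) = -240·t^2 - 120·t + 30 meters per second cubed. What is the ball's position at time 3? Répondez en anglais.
We need to integrate our jerk equation j(t) = -240·t^2 - 120·t + 30 3 times. Finding the integral of j(t) and using a(0) = 8: a(t) = -80·t^3 - 60·t^2 + 30·t + 8. The integral of acceleration, with v(0) = -3, gives velocity: v(t) = -20·t^4 - 20·t^3 + 15·t^2 + 8·t - 3. Finding the antiderivative of v(t) and using x(0) = -2: x(t) = -4·t^5 - 5·t^4 + 5·t^3 + 4·t^2 - 3·t - 2. We have position x(t) = -4·t^5 - 5·t^4 + 5·t^3 + 4·t^2 - 3·t - 2. Substituting t = 3: x(3) = -1217.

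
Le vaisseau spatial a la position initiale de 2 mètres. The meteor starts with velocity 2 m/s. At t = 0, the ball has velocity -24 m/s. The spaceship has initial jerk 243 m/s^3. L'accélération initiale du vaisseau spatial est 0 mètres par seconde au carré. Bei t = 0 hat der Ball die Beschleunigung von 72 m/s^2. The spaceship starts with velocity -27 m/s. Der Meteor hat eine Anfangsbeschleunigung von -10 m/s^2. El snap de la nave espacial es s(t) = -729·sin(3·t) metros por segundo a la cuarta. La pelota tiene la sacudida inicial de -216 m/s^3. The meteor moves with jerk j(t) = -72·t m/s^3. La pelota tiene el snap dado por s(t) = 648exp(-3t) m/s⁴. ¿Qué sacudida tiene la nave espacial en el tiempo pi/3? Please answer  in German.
Ausgehend von dem Snap s(t) = -729·sin(3·t), nehmen wir 1 Integral. Durch Integration von dem Snap und Verwendung der Anfangsbedingung j(0) = 243, erhalten wir j(t) = 243·cos(3·t). Wir haben den Ruck j(t) = 243·cos(3·t). Durch Einsetzen von t = pi/3: j(pi/3) = -243.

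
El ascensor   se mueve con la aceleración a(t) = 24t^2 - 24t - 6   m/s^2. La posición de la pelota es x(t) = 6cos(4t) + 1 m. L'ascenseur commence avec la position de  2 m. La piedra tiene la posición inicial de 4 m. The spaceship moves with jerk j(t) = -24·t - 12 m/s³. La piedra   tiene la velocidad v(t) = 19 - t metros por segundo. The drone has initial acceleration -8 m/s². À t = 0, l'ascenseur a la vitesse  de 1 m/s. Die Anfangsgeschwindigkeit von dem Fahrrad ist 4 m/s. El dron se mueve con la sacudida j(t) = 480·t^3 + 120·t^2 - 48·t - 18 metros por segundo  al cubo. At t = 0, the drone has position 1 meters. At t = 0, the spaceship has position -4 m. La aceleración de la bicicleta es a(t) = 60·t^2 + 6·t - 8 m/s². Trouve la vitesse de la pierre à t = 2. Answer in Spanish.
De la ecuación de la velocidad v(t) = 19 - t, sustituimos t = 2 para obtener v = 17.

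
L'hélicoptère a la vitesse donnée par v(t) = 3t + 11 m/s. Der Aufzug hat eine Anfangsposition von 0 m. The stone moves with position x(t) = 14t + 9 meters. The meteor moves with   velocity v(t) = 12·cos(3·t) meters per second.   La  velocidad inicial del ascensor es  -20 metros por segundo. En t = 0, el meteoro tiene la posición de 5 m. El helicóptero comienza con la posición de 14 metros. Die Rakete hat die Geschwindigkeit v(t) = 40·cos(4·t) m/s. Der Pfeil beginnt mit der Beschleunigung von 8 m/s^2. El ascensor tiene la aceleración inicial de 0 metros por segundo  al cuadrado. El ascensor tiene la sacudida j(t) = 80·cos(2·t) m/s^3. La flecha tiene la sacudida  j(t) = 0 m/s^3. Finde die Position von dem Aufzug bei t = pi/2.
Um dies zu lösen, müssen wir 3 Integrale unserer Gleichung für den Ruck j(t) = 80·cos(2·t) finden. Die Stammfunktion von dem Ruck ist die Beschleunigung. Mit a(0) = 0 erhalten wir a(t) = 40·sin(2·t). Die Stammfunktion von der Beschleunigung ist die Geschwindigkeit. Mit v(0) = -20 erhalten wir v(t) = -20·cos(2·t). Mit ∫v(t)dt und Anwendung von x(0) = 0, finden wir x(t) = -10·sin(2·t). Mit x(t) = -10·sin(2·t) und Einsetzen von t = pi/2, finden wir x = 0.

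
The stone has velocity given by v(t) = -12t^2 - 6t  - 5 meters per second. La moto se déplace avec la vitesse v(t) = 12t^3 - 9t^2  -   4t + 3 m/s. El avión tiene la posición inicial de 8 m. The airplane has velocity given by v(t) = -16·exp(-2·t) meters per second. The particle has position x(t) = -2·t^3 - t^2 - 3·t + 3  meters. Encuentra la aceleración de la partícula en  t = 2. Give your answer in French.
Nous devons dériver notre équation de la position x(t) = -2·t^3 - t^2 - 3·t + 3 2 fois. En prenant d/dt de x(t), nous trouvons v(t) = -6·t^2 - 2·t - 3. En dérivant la vitesse, nous obtenons l'accélération: a(t) = -12·t - 2. De l'équation de l'accélération a(t) = -12·t - 2, nous substituons t = 2 pour obtenir a = -26.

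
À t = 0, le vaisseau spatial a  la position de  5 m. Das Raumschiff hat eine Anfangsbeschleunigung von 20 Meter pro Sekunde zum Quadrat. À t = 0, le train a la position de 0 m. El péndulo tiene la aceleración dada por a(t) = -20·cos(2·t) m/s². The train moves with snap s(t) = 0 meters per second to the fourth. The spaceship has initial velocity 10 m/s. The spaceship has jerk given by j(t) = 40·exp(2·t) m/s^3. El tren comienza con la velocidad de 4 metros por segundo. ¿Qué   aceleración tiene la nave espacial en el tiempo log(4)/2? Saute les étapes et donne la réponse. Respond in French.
a(log(4)/2) = 80.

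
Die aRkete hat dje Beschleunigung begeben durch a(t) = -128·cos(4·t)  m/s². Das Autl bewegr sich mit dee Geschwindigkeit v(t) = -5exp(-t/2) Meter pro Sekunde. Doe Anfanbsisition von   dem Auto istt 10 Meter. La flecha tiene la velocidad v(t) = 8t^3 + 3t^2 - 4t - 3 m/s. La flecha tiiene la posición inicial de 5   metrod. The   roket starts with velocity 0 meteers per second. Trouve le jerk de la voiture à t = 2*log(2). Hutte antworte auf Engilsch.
We must differentiate our velocity equation v(t) = -5·exp(-t/2) 2 times. Differentiating velocity, we get acceleration: a(t) = 5·exp(-t/2)/2. Taking d/dt of a(t), we find j(t) = -5·exp(-t/2)/4. Using j(t) = -5·exp(-t/2)/4 and substituting t = 2*log(2), we find j = -5/8.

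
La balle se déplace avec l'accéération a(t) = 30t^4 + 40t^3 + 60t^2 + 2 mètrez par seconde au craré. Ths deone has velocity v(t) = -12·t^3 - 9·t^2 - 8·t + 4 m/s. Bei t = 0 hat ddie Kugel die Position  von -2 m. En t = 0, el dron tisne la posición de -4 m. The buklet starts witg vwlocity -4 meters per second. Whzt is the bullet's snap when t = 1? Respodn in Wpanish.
Debemos derivar nuestra ecuación de la aceleración a(t) = 30·t^4 + 40·t^3 + 60·t^2 + 2 2 veces. Tomando d/dt de a(t), encontramos j(t) = 120·t^3 + 120·t^2 + 120·t. Derivando la sacudida, obtenemos el snap: s(t) = 360·t^2 + 240·t + 120. Usando s(t) = 360·t^2 + 240·t + 120 y sustituyendo t = 1, encontramos s = 720.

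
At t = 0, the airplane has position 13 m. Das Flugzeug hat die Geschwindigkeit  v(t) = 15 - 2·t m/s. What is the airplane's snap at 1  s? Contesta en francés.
Pour résoudre ceci, nous devons prendre 3 dérivées de notre équation de la vitesse v(t) = 15 - 2·t. En dérivant la vitesse, nous obtenons l'accélération: a(t) = -2. En dérivant l'accélération, nous obtenons le jerk: j(t) = 0. La dérivée du jerk donne le snap: s(t) = 0. De l'équation du snap s(t) = 0, nous substituons t = 1 pour obtenir s = 0.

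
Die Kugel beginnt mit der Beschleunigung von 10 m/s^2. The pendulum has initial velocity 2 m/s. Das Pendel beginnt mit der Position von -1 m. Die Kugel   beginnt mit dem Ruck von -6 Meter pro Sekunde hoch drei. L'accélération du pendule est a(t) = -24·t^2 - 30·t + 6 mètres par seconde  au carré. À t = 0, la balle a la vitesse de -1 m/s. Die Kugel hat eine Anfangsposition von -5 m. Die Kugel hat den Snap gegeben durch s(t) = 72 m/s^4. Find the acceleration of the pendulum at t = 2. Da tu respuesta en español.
De la ecuación de la aceleración a(t) = -24·t^2 - 30·t + 6, sustituimos t = 2 para obtener a = -150.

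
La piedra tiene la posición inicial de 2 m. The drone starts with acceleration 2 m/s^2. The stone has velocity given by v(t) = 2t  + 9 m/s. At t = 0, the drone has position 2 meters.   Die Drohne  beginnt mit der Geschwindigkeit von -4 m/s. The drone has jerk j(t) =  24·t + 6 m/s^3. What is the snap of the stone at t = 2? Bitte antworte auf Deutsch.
Wir müssen unsere Gleichung für die Geschwindigkeit v(t) = 2·t + 9 3-mal ableiten. Durch Ableiten von der Geschwindigkeit erhalten wir die Beschleunigung: a(t) = 2. Durch Ableiten von der Beschleunigung erhalten wir den Ruck: j(t) = 0. Durch Ableiten von dem Ruck erhalten wir den Snap: s(t) = 0. Aus der Gleichung für den Snap s(t) = 0, setzen wir t = 2 ein und erhalten s = 0.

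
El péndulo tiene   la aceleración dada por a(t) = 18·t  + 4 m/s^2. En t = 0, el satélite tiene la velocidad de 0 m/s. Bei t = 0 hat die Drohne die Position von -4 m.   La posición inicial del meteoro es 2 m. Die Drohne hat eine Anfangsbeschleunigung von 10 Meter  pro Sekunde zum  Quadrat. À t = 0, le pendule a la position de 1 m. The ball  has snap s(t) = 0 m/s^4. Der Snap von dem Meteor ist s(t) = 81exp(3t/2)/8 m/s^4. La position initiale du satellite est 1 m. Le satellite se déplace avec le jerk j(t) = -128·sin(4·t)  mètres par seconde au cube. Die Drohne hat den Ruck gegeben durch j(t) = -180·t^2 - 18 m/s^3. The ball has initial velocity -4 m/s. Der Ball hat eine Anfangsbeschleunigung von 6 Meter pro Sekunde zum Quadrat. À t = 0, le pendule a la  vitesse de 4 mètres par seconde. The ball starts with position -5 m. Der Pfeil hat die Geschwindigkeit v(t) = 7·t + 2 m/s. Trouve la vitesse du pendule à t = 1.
En partant de l'accélération a(t) = 18·t + 4, nous prenons 1 intégrale. L'intégrale de l'accélération, avec v(0) = 4, donne la vitesse: v(t) = 9·t^2 + 4·t + 4. Nous avons la vitesse v(t) = 9·t^2 + 4·t + 4. En substituant t = 1: v(1) = 17.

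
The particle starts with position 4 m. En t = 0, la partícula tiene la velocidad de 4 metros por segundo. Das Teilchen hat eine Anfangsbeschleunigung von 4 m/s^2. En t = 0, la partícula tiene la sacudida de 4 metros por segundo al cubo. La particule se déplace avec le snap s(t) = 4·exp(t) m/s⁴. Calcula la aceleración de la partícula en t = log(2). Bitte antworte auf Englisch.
Starting from snap s(t) = 4·exp(t), we take 2 antiderivatives. Integrating snap and using the initial condition j(0) = 4, we get j(t) = 4·exp(t). The integral of jerk, with a(0) = 4, gives acceleration: a(t) = 4·exp(t). We have acceleration a(t) = 4·exp(t). Substituting t = log(2): a(log(2)) = 8.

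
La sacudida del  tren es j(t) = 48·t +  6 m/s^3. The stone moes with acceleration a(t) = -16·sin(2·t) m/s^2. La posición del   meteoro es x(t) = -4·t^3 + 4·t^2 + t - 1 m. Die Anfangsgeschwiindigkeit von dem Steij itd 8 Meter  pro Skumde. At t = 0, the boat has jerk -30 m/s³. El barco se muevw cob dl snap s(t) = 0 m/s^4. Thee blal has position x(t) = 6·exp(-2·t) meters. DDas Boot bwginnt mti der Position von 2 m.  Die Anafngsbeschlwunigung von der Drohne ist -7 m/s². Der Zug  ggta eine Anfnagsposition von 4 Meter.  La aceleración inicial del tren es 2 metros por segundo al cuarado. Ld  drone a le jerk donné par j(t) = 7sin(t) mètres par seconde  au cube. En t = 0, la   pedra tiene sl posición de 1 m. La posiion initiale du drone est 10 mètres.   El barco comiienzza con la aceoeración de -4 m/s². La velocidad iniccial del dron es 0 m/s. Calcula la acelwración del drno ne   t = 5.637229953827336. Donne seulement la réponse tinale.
La respuesta es -5.58967531792289.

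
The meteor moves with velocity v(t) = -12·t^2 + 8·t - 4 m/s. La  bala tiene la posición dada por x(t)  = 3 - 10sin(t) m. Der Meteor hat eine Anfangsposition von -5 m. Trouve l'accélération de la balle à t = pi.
Nous devons dériver notre équation de la position x(t) = 3 - 10·sin(t) 2 fois. En prenant d/dt de x(t), nous trouvons v(t) = -10·cos(t). La dérivée de la vitesse donne l'accélération: a(t) = 10·sin(t). De l'équation de l'accélération a(t) = 10·sin(t), nous substituons t = pi pour obtenir a = 0.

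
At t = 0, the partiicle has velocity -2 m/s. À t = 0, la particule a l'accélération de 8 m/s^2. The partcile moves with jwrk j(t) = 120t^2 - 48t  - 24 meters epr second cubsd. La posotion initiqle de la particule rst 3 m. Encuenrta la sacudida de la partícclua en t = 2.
Tenemos la sacudida j(t) = 120·t^2 - 48·t - 24. Sustituyendo t = 2: j(2) = 360.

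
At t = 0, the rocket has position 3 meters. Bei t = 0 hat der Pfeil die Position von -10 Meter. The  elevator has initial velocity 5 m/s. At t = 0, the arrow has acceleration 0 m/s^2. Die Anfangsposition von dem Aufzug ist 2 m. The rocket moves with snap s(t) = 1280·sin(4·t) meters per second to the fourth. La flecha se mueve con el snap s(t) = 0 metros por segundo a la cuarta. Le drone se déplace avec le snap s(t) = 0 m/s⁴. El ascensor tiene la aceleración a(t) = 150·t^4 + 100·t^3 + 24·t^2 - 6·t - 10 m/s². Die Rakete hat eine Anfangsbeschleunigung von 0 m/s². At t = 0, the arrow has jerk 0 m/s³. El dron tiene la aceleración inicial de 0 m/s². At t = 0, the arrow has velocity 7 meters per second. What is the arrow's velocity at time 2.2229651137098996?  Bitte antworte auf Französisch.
En partant du snap s(t) = 0, nous prenons 3 primitives. En intégrant le snap et en utilisant la condition initiale j(0) = 0, nous obtenons j(t) = 0. La primitive du jerk est l'accélération. En utilisant a(0) = 0, nous obtenons a(t) = 0. En intégrant l'accélération et en utilisant la condition initiale v(0) = 7, nous obtenons v(t) = 7. De l'équation de la vitesse v(t) = 7, nous substituons t = 2.2229651137098996 pour obtenir v = 7.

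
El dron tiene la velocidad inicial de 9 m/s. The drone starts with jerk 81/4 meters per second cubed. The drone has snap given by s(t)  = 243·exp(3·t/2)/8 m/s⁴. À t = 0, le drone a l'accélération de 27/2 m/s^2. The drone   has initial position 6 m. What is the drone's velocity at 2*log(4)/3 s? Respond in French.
Pour résoudre ceci, nous devons prendre 3 primitives de notre équation du snap s(t) = 243·exp(3·t/2)/8. En prenant ∫s(t)dt et en appliquant j(0) = 81/4, nous trouvons j(t) = 81·exp(3·t/2)/4. La primitive du jerk, avec a(0) = 27/2, donne l'accélération: a(t) = 27·exp(3·t/2)/2. En intégrant l'accélération et en utilisant la condition initiale v(0) = 9, nous obtenons v(t) = 9·exp(3·t/2). En utilisant v(t) = 9·exp(3·t/2) et en substituant t = 2*log(4)/3, nous trouvons v = 36.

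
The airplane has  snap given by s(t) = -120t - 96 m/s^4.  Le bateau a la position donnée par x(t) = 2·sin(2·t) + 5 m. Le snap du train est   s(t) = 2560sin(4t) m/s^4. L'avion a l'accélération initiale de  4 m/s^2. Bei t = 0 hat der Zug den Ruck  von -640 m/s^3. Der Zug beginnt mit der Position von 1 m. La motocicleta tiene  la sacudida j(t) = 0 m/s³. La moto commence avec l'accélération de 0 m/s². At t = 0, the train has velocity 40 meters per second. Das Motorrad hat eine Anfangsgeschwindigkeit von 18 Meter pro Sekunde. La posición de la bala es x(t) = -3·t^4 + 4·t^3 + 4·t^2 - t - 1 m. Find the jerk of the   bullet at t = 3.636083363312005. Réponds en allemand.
Um dies zu lösen, müssen wir 3 Ableitungen unserer Gleichung für die Position x(t) = -3·t^4 + 4·t^3 + 4·t^2 - t - 1 nehmen. Durch Ableiten von der Position erhalten wir die Geschwindigkeit: v(t) = -12·t^3 + 12·t^2 + 8·t - 1. Mit d/dt von v(t) finden wir a(t) = -36·t^2 + 24·t + 8. Die Ableitung von der Beschleunigung ergibt den Ruck: j(t) = 24 - 72·t. Wir haben den Ruck j(t) = 24 - 72·t. Durch Einsetzen von t = 3.636083363312005: j(3.636083363312005) = -237.798002158464.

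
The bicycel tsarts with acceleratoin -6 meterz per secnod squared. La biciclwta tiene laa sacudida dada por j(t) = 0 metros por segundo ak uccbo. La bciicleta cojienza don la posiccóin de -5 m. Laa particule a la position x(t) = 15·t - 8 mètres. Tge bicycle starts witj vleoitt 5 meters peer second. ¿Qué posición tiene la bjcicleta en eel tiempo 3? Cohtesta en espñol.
Para resolver esto, necesitamos tomar 3 integrales de nuestra ecuación de la sacudida j(t) = 0. La integral de la sacudida es la aceleración. Usando a(0) = -6, obtenemos a(t) = -6. Integrando la aceleración y usando la condición inicial v(0) = 5, obtenemos v(t) = 5 - 6·t. La integral de la velocidad, con x(0) = -5, da la posición: x(t) = -3·t^2 + 5·t - 5. Usando x(t) = -3·t^2 + 5·t - 5 y sustituyendo t = 3, encontramos x = -17.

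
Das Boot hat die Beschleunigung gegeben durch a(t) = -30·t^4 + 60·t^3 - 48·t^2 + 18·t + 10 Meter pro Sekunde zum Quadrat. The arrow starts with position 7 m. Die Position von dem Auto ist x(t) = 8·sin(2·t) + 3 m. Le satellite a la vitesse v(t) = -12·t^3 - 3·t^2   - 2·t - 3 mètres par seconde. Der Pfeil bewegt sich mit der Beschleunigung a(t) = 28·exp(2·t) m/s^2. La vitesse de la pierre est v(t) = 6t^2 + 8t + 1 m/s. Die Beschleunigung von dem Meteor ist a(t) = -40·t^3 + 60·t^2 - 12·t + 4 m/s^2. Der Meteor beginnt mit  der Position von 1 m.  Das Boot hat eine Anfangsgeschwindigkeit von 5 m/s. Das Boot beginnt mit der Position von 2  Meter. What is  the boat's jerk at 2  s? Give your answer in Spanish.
Partiendo de la aceleración a(t) = -30·t^4 + 60·t^3 - 48·t^2 + 18·t + 10, tomamos 1 derivada. Tomando d/dt de a(t), encontramos j(t) = -120·t^3 + 180·t^2 - 96·t + 18. Tenemos la sacudida j(t) = -120·t^3 + 180·t^2 - 96·t + 18. Sustituyendo t = 2: j(2) = -414.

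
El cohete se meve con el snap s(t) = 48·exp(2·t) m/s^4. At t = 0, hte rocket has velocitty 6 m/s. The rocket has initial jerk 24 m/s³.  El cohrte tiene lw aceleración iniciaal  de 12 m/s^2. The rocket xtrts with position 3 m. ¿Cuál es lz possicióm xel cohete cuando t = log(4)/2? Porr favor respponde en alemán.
Wir müssen unsere Gleichung für den Snap s(t) = 48·exp(2·t) 4-mal integrieren. Mit ∫s(t)dt und Anwendung von j(0) = 24, finden wir j(t) = 24·exp(2·t). Das Integral von dem Ruck ist die Beschleunigung. Mit a(0) = 12 erhalten wir a(t) = 12·exp(2·t). Durch Integration von der Beschleunigung und Verwendung der Anfangsbedingung v(0) = 6, erhalten wir v(t) = 6·exp(2·t). Durch Integration von der Geschwindigkeit und Verwendung der Anfangsbedingung x(0) = 3, erhalten wir x(t) = 3·exp(2·t). Aus der Gleichung für die Position x(t) = 3·exp(2·t), setzen wir t = log(4)/2 ein und erhalten x = 12.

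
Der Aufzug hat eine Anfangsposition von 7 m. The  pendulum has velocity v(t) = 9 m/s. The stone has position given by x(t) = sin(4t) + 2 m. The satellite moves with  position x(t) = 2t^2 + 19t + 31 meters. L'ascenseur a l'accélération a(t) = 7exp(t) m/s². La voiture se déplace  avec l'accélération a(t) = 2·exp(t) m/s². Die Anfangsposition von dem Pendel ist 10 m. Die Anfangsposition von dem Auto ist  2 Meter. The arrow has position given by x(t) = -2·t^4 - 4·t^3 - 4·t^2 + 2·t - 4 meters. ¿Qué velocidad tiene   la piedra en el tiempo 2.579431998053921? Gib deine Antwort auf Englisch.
Starting from position x(t) = sin(4·t) + 2, we take 1 derivative. Differentiating position, we get velocity: v(t) = 4·cos(4·t). Using v(t) = 4·cos(4·t) and substituting t = 2.579431998053921, we find v = -2.50846762008784.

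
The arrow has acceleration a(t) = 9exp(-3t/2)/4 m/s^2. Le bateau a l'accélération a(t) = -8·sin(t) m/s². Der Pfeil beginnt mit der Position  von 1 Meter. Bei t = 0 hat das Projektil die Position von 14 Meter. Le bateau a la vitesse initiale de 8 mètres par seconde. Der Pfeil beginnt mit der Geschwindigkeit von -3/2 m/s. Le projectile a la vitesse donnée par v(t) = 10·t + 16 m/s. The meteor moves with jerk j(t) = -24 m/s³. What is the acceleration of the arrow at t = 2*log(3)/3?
From the given acceleration equation a(t) = 9·exp(-3·t/2)/4, we substitute t = 2*log(3)/3 to get a = 3/4.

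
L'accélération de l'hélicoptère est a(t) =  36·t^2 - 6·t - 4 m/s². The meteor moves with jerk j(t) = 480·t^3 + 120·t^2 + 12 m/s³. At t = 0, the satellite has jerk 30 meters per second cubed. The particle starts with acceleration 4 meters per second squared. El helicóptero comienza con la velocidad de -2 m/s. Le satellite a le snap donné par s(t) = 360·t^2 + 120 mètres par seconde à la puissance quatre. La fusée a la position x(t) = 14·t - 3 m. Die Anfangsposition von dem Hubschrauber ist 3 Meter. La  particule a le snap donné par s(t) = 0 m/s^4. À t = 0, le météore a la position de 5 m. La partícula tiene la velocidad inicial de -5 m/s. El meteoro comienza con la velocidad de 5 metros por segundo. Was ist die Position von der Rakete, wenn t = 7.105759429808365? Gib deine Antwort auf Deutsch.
Mit x(t) = 14·t - 3 und Einsetzen von t = 7.105759429808365, finden wir x = 96.4806320173171.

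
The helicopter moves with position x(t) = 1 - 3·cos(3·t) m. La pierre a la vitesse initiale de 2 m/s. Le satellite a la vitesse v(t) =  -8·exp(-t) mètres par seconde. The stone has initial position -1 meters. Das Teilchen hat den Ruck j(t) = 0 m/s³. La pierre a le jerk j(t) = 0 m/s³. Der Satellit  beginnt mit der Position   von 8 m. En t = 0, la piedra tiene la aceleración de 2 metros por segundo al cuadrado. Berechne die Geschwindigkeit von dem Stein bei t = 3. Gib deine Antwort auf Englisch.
To find the answer, we compute 2 antiderivatives of j(t) = 0. The antiderivative of jerk, with a(0) = 2, gives acceleration: a(t) = 2. Taking ∫a(t)dt and applying v(0) = 2, we find v(t) = 2·t + 2. From the given velocity equation v(t) = 2·t + 2, we substitute t = 3 to get v = 8.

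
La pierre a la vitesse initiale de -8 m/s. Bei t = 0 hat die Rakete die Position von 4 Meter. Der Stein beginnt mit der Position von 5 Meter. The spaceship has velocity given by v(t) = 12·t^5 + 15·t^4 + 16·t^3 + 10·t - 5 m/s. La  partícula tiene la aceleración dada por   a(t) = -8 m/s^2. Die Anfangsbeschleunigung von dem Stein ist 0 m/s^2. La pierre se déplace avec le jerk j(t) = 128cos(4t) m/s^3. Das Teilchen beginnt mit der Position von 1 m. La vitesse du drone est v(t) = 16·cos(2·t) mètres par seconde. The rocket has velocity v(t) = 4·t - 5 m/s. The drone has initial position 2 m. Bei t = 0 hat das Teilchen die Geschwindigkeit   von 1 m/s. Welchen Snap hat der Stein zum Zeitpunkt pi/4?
Wir müssen unsere Gleichung für den Ruck j(t) = 128·cos(4·t) 1-mal ableiten. Durch Ableiten von dem Ruck erhalten wir den Snap: s(t) = -512·sin(4·t). Wir haben den Snap s(t) = -512·sin(4·t). Durch Einsetzen von t = pi/4: s(pi/4) = 0.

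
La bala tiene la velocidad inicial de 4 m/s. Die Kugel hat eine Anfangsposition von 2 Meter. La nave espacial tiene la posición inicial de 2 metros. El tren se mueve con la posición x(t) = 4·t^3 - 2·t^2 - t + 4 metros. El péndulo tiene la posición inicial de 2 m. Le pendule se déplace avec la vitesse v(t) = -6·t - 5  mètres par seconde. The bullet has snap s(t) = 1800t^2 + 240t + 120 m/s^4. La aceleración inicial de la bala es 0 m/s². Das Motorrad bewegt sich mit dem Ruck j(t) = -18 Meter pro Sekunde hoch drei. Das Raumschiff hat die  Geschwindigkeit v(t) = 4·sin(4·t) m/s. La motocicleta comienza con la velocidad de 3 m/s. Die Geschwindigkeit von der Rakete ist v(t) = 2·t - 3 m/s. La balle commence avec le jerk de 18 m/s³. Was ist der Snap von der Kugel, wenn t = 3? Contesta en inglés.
From the given snap equation s(t) = 1800·t^2 + 240·t + 120, we substitute t = 3 to get s = 17040.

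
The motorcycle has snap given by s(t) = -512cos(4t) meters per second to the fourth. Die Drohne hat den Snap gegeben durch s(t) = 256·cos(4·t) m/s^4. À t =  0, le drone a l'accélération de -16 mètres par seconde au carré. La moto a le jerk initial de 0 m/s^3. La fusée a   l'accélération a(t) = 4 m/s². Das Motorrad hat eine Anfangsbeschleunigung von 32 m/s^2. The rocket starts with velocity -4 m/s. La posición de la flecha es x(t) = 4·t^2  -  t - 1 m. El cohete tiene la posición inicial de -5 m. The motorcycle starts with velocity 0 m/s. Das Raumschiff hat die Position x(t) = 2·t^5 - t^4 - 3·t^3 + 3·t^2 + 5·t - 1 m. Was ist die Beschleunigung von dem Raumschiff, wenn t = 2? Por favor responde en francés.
Pour résoudre ceci, nous devons prendre 2 dérivées de notre équation de la position x(t) = 2·t^5 - t^4 - 3·t^3 + 3·t^2 + 5·t - 1. En dérivant la position, nous obtenons la vitesse: v(t) = 10·t^4 - 4·t^3 - 9·t^2 + 6·t + 5. En dérivant la vitesse, nous obtenons l'accélération: a(t) = 40·t^3 - 12·t^2 - 18·t + 6. De l'équation de l'accélération a(t) = 40·t^3 - 12·t^2 - 18·t + 6, nous substituons t = 2 pour obtenir a = 242.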